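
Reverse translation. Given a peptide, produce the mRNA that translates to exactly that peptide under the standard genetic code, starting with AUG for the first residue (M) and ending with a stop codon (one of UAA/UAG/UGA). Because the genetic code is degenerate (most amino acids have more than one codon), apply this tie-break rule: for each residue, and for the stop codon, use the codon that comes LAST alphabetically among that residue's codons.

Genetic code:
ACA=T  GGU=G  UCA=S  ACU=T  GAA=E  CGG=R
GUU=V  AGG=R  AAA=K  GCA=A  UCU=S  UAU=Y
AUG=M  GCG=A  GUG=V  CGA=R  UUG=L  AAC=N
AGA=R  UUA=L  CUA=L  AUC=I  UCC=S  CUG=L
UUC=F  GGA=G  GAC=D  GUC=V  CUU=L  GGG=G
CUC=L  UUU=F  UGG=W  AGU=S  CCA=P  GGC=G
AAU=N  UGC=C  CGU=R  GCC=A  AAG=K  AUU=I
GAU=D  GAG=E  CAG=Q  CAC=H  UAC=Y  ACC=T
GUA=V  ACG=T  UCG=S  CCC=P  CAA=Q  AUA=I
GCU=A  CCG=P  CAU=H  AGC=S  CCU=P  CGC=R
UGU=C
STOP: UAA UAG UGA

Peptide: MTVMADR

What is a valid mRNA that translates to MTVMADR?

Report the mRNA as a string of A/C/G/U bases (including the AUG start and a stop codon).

Answer: mRNA: AUGACUGUUAUGGCUGAUCGUUGA

Derivation:
residue 1: M -> AUG (start codon)
residue 2: T codons sorted = ACA,ACC,ACG,ACU -> pick last = ACU
residue 3: V codons sorted = GUA,GUC,GUG,GUU -> pick last = GUU
residue 4: M -> AUG (only codon)
residue 5: A codons sorted = GCA,GCC,GCG,GCU -> pick last = GCU
residue 6: D codons sorted = GAC,GAU -> pick last = GAU
residue 7: R codons sorted = AGA,AGG,CGA,CGC,CGG,CGU -> pick last = CGU
terminator: stop codons sorted = UAA,UAG,UGA -> pick last = UGA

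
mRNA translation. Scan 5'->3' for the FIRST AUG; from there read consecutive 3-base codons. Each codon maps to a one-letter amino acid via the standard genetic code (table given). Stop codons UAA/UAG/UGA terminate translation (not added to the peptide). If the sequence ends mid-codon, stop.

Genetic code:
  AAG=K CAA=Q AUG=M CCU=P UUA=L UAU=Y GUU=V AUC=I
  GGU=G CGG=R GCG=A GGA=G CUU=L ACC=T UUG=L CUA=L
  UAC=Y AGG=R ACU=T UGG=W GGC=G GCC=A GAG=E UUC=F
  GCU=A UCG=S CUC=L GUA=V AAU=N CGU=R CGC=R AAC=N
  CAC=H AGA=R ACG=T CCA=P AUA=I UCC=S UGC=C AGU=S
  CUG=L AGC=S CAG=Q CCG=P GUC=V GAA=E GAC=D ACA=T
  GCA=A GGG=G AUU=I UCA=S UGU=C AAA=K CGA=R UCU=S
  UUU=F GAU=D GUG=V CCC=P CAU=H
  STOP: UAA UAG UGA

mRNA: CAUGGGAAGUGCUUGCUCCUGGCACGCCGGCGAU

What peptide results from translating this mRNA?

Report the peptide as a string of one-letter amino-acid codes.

start AUG at pos 1
pos 1: AUG -> M; peptide=M
pos 4: GGA -> G; peptide=MG
pos 7: AGU -> S; peptide=MGS
pos 10: GCU -> A; peptide=MGSA
pos 13: UGC -> C; peptide=MGSAC
pos 16: UCC -> S; peptide=MGSACS
pos 19: UGG -> W; peptide=MGSACSW
pos 22: CAC -> H; peptide=MGSACSWH
pos 25: GCC -> A; peptide=MGSACSWHA
pos 28: GGC -> G; peptide=MGSACSWHAG
pos 31: GAU -> D; peptide=MGSACSWHAGD
pos 34: only 0 nt remain (<3), stop (end of mRNA)

Answer: MGSACSWHAGD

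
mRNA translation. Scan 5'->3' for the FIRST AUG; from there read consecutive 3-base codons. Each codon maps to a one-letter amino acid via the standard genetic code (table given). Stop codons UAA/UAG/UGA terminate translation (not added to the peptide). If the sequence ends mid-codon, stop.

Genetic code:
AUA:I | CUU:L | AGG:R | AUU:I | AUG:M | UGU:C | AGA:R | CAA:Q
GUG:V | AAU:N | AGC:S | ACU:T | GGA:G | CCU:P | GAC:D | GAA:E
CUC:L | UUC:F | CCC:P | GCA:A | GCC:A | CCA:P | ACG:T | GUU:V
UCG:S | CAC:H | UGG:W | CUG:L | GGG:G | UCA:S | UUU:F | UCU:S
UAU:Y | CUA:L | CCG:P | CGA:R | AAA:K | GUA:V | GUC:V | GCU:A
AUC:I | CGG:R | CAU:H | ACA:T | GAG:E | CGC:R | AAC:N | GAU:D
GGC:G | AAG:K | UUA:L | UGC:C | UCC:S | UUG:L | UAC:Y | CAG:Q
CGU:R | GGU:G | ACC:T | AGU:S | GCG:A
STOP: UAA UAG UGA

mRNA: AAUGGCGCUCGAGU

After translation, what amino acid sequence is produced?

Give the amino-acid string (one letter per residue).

Answer: MALE

Derivation:
start AUG at pos 1
pos 1: AUG -> M; peptide=M
pos 4: GCG -> A; peptide=MA
pos 7: CUC -> L; peptide=MAL
pos 10: GAG -> E; peptide=MALE
pos 13: only 1 nt remain (<3), stop (end of mRNA)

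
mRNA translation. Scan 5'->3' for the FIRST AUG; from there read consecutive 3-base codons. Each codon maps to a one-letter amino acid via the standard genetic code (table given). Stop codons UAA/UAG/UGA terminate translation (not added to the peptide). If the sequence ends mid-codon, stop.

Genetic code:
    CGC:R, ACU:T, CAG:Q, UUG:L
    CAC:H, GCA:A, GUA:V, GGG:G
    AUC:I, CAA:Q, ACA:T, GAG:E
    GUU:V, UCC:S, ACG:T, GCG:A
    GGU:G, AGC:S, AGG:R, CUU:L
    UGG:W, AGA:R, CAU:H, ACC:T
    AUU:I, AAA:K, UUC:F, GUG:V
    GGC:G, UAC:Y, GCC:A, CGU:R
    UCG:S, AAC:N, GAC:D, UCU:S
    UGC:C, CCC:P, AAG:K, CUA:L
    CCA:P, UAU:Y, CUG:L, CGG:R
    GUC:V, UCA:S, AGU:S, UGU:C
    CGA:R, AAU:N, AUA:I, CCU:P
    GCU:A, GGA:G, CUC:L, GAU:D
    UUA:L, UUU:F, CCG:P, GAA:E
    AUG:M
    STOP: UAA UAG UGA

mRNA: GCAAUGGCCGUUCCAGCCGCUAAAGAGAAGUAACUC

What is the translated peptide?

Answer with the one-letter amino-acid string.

Answer: MAVPAAKEK

Derivation:
start AUG at pos 3
pos 3: AUG -> M; peptide=M
pos 6: GCC -> A; peptide=MA
pos 9: GUU -> V; peptide=MAV
pos 12: CCA -> P; peptide=MAVP
pos 15: GCC -> A; peptide=MAVPA
pos 18: GCU -> A; peptide=MAVPAA
pos 21: AAA -> K; peptide=MAVPAAK
pos 24: GAG -> E; peptide=MAVPAAKE
pos 27: AAG -> K; peptide=MAVPAAKEK
pos 30: UAA -> STOP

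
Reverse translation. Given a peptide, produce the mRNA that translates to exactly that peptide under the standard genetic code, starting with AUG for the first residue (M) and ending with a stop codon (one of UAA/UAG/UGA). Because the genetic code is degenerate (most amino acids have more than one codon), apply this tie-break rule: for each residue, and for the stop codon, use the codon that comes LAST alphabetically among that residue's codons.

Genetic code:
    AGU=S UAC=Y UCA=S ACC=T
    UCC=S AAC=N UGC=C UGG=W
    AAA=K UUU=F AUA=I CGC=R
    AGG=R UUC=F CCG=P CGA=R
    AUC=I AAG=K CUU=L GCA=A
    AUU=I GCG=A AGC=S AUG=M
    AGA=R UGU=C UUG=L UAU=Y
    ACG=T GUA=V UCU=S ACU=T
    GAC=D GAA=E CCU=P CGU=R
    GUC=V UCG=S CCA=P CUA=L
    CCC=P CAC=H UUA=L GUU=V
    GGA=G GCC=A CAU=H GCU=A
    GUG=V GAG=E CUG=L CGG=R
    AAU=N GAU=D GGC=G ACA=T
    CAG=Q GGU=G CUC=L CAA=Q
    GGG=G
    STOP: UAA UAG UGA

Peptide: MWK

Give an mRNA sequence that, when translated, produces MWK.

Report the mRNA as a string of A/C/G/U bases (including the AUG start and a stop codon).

residue 1: M -> AUG (start codon)
residue 2: W -> UGG (only codon)
residue 3: K codons sorted = AAA,AAG -> pick last = AAG
terminator: stop codons sorted = UAA,UAG,UGA -> pick last = UGA

Answer: mRNA: AUGUGGAAGUGA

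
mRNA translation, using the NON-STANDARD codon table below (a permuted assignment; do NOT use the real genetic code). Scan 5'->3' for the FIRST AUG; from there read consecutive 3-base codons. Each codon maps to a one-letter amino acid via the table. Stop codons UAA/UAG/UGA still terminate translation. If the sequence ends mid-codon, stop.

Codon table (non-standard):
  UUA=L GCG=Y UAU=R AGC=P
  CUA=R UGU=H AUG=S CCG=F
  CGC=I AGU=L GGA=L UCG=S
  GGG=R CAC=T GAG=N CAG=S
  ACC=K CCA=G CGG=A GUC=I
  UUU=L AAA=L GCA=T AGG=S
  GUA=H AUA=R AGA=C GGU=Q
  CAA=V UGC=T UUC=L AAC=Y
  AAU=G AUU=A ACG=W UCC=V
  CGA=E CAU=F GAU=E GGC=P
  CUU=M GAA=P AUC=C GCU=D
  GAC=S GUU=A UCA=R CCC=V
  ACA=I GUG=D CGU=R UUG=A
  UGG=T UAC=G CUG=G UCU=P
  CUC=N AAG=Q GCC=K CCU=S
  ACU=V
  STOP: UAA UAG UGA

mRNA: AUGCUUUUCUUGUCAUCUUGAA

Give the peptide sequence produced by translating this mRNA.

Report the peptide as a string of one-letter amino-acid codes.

Answer: SMLARP

Derivation:
start AUG at pos 0
pos 0: AUG -> S; peptide=S
pos 3: CUU -> M; peptide=SM
pos 6: UUC -> L; peptide=SML
pos 9: UUG -> A; peptide=SMLA
pos 12: UCA -> R; peptide=SMLAR
pos 15: UCU -> P; peptide=SMLARP
pos 18: UGA -> STOP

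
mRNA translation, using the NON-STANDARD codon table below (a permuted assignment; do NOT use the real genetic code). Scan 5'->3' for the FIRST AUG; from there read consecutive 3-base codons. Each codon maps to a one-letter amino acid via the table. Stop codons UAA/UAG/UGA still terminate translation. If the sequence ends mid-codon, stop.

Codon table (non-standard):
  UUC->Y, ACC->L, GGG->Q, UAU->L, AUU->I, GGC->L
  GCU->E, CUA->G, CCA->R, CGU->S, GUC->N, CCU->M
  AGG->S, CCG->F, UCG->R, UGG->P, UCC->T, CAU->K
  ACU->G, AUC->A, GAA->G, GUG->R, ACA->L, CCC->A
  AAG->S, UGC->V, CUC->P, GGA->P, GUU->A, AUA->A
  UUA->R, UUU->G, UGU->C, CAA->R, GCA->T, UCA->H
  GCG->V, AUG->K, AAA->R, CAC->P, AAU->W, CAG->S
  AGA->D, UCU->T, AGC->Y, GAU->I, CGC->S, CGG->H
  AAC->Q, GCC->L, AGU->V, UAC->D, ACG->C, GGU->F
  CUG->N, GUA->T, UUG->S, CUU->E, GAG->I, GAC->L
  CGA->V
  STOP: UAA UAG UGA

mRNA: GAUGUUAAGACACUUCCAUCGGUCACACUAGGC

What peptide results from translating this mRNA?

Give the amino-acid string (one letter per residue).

Answer: KRDPYKHHP

Derivation:
start AUG at pos 1
pos 1: AUG -> K; peptide=K
pos 4: UUA -> R; peptide=KR
pos 7: AGA -> D; peptide=KRD
pos 10: CAC -> P; peptide=KRDP
pos 13: UUC -> Y; peptide=KRDPY
pos 16: CAU -> K; peptide=KRDPYK
pos 19: CGG -> H; peptide=KRDPYKH
pos 22: UCA -> H; peptide=KRDPYKHH
pos 25: CAC -> P; peptide=KRDPYKHHP
pos 28: UAG -> STOP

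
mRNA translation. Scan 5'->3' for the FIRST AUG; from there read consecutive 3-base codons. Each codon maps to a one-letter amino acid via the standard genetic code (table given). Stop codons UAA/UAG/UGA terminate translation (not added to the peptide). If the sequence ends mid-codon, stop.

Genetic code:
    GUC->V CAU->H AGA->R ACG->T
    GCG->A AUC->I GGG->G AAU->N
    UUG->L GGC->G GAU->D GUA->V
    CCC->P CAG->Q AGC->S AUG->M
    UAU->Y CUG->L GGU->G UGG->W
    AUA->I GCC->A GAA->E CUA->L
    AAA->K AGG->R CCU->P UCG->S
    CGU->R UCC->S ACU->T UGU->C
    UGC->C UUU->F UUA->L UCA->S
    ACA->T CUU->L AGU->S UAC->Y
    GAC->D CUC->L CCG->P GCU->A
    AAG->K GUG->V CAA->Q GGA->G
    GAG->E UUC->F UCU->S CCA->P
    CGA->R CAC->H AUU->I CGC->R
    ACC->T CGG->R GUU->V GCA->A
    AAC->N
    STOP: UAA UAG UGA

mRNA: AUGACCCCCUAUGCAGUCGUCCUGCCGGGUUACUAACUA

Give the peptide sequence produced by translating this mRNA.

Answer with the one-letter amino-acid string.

start AUG at pos 0
pos 0: AUG -> M; peptide=M
pos 3: ACC -> T; peptide=MT
pos 6: CCC -> P; peptide=MTP
pos 9: UAU -> Y; peptide=MTPY
pos 12: GCA -> A; peptide=MTPYA
pos 15: GUC -> V; peptide=MTPYAV
pos 18: GUC -> V; peptide=MTPYAVV
pos 21: CUG -> L; peptide=MTPYAVVL
pos 24: CCG -> P; peptide=MTPYAVVLP
pos 27: GGU -> G; peptide=MTPYAVVLPG
pos 30: UAC -> Y; peptide=MTPYAVVLPGY
pos 33: UAA -> STOP

Answer: MTPYAVVLPGY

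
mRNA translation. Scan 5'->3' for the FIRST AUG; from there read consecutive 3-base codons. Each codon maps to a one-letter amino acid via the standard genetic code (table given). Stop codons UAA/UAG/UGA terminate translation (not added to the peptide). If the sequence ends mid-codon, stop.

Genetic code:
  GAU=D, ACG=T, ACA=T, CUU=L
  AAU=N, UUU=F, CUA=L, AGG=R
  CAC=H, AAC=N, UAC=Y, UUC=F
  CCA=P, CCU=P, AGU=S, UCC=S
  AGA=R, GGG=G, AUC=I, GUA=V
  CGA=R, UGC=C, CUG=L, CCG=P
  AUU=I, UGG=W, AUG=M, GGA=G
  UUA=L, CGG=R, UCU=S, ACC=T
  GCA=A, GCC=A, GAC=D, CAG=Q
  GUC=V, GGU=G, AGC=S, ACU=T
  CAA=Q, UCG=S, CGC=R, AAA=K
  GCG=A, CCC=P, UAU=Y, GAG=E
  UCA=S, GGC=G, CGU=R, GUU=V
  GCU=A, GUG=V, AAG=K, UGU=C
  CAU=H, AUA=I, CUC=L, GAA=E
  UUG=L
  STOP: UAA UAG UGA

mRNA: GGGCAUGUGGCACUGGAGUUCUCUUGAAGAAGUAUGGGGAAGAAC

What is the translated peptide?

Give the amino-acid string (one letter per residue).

start AUG at pos 4
pos 4: AUG -> M; peptide=M
pos 7: UGG -> W; peptide=MW
pos 10: CAC -> H; peptide=MWH
pos 13: UGG -> W; peptide=MWHW
pos 16: AGU -> S; peptide=MWHWS
pos 19: UCU -> S; peptide=MWHWSS
pos 22: CUU -> L; peptide=MWHWSSL
pos 25: GAA -> E; peptide=MWHWSSLE
pos 28: GAA -> E; peptide=MWHWSSLEE
pos 31: GUA -> V; peptide=MWHWSSLEEV
pos 34: UGG -> W; peptide=MWHWSSLEEVW
pos 37: GGA -> G; peptide=MWHWSSLEEVWG
pos 40: AGA -> R; peptide=MWHWSSLEEVWGR
pos 43: only 2 nt remain (<3), stop (end of mRNA)

Answer: MWHWSSLEEVWGR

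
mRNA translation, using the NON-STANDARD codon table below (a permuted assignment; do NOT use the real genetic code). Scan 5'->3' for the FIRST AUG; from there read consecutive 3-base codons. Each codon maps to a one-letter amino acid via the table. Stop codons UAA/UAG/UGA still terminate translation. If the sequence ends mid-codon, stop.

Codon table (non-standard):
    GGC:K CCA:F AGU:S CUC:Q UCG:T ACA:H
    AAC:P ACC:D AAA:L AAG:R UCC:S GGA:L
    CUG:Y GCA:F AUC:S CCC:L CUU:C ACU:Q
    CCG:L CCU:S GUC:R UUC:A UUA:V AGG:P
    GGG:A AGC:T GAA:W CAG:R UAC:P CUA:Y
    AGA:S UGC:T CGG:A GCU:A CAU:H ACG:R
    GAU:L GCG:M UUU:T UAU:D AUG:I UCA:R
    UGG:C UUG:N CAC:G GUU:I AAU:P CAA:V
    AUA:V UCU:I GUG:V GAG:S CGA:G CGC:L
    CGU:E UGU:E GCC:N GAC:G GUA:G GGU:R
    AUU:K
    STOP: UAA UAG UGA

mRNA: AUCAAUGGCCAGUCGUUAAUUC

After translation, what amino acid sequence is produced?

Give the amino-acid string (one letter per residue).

start AUG at pos 4
pos 4: AUG -> I; peptide=I
pos 7: GCC -> N; peptide=IN
pos 10: AGU -> S; peptide=INS
pos 13: CGU -> E; peptide=INSE
pos 16: UAA -> STOP

Answer: INSE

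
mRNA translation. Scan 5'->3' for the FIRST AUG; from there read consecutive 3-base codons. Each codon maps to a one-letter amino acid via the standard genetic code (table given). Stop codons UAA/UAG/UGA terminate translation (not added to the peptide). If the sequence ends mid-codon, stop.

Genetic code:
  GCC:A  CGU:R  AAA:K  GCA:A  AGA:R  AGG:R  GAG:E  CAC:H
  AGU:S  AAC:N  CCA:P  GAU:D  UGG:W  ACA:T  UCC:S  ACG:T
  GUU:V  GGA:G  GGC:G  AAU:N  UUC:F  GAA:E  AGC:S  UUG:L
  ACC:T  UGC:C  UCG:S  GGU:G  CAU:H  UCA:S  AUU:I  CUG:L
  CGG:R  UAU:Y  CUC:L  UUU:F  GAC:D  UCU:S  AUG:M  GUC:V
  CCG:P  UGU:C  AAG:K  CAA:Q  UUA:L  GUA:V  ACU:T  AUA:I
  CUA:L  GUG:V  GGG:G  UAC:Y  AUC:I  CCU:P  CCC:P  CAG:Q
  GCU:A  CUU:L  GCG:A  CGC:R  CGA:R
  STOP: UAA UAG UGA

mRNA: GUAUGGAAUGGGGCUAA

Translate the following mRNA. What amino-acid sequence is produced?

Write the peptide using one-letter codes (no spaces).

start AUG at pos 2
pos 2: AUG -> M; peptide=M
pos 5: GAA -> E; peptide=ME
pos 8: UGG -> W; peptide=MEW
pos 11: GGC -> G; peptide=MEWG
pos 14: UAA -> STOP

Answer: MEWG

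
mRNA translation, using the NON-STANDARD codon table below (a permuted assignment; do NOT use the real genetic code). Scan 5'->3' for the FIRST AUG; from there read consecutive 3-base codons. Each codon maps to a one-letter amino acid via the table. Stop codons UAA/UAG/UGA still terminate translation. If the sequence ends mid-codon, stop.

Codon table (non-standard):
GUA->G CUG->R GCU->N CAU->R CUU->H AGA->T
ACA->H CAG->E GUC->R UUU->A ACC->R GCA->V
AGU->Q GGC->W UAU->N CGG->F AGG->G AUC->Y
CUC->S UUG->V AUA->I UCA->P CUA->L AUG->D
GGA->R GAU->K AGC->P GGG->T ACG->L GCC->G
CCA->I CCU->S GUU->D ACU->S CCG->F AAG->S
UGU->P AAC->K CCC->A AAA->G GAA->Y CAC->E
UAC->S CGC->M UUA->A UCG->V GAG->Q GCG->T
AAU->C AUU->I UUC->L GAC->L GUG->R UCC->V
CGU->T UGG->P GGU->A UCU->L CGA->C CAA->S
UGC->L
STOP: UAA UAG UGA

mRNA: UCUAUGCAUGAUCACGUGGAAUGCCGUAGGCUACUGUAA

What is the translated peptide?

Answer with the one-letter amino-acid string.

Answer: DRKERYLTGLR

Derivation:
start AUG at pos 3
pos 3: AUG -> D; peptide=D
pos 6: CAU -> R; peptide=DR
pos 9: GAU -> K; peptide=DRK
pos 12: CAC -> E; peptide=DRKE
pos 15: GUG -> R; peptide=DRKER
pos 18: GAA -> Y; peptide=DRKERY
pos 21: UGC -> L; peptide=DRKERYL
pos 24: CGU -> T; peptide=DRKERYLT
pos 27: AGG -> G; peptide=DRKERYLTG
pos 30: CUA -> L; peptide=DRKERYLTGL
pos 33: CUG -> R; peptide=DRKERYLTGLR
pos 36: UAA -> STOP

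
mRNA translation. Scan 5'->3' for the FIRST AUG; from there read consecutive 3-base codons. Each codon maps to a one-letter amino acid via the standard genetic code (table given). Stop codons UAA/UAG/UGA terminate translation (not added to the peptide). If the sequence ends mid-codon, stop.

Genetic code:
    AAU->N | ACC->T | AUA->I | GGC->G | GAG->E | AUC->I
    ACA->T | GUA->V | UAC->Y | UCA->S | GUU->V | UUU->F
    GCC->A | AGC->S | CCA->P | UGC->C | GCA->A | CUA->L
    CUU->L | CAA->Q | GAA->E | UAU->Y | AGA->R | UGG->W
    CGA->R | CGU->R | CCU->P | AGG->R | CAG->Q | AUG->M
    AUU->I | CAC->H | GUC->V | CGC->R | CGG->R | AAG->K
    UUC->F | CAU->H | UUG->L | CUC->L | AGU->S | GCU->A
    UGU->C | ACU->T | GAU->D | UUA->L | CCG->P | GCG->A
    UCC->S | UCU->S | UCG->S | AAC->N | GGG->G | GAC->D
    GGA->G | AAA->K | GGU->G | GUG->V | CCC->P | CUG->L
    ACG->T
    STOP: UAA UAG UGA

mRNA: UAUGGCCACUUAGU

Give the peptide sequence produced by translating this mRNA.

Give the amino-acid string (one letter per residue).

Answer: MAT

Derivation:
start AUG at pos 1
pos 1: AUG -> M; peptide=M
pos 4: GCC -> A; peptide=MA
pos 7: ACU -> T; peptide=MAT
pos 10: UAG -> STOP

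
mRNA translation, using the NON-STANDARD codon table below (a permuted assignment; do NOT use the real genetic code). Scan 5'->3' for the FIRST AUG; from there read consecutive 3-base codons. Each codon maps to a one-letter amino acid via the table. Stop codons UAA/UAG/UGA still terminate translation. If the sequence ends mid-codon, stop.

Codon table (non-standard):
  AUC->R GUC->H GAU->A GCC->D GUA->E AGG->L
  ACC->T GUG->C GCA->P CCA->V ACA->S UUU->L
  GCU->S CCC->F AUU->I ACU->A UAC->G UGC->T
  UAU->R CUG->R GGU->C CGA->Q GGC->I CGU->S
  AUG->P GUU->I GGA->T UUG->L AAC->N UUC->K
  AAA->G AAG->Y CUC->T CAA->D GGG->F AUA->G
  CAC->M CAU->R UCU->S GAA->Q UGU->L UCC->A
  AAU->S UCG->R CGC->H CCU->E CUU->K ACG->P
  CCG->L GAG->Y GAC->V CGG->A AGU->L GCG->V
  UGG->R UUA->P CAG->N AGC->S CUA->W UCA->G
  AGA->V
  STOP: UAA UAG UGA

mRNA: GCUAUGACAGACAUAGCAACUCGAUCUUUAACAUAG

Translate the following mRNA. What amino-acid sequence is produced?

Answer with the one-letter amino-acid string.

start AUG at pos 3
pos 3: AUG -> P; peptide=P
pos 6: ACA -> S; peptide=PS
pos 9: GAC -> V; peptide=PSV
pos 12: AUA -> G; peptide=PSVG
pos 15: GCA -> P; peptide=PSVGP
pos 18: ACU -> A; peptide=PSVGPA
pos 21: CGA -> Q; peptide=PSVGPAQ
pos 24: UCU -> S; peptide=PSVGPAQS
pos 27: UUA -> P; peptide=PSVGPAQSP
pos 30: ACA -> S; peptide=PSVGPAQSPS
pos 33: UAG -> STOP

Answer: PSVGPAQSPS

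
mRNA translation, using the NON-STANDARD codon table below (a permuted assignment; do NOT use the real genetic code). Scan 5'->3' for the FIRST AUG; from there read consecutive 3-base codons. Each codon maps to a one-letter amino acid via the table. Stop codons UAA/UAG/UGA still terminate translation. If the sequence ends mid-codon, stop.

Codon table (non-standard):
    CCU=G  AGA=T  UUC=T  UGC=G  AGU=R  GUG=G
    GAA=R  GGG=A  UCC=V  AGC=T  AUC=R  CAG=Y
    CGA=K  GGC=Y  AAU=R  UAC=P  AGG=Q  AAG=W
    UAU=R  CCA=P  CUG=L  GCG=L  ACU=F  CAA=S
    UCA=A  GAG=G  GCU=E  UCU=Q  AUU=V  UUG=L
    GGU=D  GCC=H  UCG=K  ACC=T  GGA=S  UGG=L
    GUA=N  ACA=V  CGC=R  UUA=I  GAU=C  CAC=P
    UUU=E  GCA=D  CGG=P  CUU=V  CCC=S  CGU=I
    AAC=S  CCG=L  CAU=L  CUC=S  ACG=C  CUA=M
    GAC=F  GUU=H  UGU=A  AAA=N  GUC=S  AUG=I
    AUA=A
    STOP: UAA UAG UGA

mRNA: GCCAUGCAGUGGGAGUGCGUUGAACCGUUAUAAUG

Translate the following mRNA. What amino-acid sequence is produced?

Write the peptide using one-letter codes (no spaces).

start AUG at pos 3
pos 3: AUG -> I; peptide=I
pos 6: CAG -> Y; peptide=IY
pos 9: UGG -> L; peptide=IYL
pos 12: GAG -> G; peptide=IYLG
pos 15: UGC -> G; peptide=IYLGG
pos 18: GUU -> H; peptide=IYLGGH
pos 21: GAA -> R; peptide=IYLGGHR
pos 24: CCG -> L; peptide=IYLGGHRL
pos 27: UUA -> I; peptide=IYLGGHRLI
pos 30: UAA -> STOP

Answer: IYLGGHRLI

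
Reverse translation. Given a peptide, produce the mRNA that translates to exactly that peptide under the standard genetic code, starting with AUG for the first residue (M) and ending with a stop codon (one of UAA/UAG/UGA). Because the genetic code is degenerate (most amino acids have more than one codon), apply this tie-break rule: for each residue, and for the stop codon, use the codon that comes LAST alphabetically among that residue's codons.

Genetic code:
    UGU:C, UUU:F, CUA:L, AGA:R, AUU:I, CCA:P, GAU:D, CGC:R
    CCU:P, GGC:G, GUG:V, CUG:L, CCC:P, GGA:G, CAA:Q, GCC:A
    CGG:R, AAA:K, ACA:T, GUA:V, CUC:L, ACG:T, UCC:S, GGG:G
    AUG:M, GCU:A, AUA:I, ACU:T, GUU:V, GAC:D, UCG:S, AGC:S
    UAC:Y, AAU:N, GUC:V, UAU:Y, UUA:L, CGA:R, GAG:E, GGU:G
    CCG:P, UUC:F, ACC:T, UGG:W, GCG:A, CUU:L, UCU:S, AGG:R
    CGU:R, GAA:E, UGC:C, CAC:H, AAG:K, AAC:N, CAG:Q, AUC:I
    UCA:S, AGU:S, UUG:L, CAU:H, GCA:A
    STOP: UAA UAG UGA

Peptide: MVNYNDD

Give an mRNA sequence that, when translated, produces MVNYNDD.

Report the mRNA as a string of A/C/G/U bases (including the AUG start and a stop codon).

residue 1: M -> AUG (start codon)
residue 2: V codons sorted = GUA,GUC,GUG,GUU -> pick last = GUU
residue 3: N codons sorted = AAC,AAU -> pick last = AAU
residue 4: Y codons sorted = UAC,UAU -> pick last = UAU
residue 5: N codons sorted = AAC,AAU -> pick last = AAU
residue 6: D codons sorted = GAC,GAU -> pick last = GAU
residue 7: D codons sorted = GAC,GAU -> pick last = GAU
terminator: stop codons sorted = UAA,UAG,UGA -> pick last = UGA

Answer: mRNA: AUGGUUAAUUAUAAUGAUGAUUGA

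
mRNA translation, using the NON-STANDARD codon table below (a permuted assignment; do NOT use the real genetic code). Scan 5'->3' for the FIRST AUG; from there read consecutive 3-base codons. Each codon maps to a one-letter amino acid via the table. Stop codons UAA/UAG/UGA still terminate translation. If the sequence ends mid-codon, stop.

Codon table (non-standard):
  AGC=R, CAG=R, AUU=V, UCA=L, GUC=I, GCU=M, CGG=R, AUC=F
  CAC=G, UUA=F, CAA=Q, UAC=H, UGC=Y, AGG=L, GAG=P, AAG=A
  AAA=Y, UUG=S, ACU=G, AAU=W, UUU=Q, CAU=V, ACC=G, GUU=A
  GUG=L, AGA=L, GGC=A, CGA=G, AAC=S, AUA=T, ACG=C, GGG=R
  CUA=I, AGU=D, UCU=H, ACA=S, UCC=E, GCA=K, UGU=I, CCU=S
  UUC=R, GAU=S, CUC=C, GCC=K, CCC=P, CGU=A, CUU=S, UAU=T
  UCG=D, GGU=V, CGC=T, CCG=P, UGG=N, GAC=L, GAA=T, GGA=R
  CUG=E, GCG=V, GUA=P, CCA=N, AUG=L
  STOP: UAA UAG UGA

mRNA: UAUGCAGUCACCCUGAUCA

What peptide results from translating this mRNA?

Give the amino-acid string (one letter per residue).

start AUG at pos 1
pos 1: AUG -> L; peptide=L
pos 4: CAG -> R; peptide=LR
pos 7: UCA -> L; peptide=LRL
pos 10: CCC -> P; peptide=LRLP
pos 13: UGA -> STOP

Answer: LRLP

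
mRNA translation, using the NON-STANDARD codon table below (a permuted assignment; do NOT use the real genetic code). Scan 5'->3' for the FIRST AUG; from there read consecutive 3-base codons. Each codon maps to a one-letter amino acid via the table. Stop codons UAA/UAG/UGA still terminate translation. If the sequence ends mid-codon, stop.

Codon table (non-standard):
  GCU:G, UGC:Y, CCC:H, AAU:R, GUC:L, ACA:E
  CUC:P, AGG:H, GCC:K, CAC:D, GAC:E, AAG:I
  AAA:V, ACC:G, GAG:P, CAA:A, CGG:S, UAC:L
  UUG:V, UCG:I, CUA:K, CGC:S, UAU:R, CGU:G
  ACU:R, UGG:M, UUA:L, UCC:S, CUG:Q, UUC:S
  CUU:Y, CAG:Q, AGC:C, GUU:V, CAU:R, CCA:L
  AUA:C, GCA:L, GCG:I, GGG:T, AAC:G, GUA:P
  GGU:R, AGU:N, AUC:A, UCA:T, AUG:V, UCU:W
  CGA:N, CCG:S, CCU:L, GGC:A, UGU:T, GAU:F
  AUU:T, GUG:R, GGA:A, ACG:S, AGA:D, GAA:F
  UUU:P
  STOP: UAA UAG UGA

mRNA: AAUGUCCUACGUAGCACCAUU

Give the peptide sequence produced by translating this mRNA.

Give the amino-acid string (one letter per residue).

Answer: VSLPLL

Derivation:
start AUG at pos 1
pos 1: AUG -> V; peptide=V
pos 4: UCC -> S; peptide=VS
pos 7: UAC -> L; peptide=VSL
pos 10: GUA -> P; peptide=VSLP
pos 13: GCA -> L; peptide=VSLPL
pos 16: CCA -> L; peptide=VSLPLL
pos 19: only 2 nt remain (<3), stop (end of mRNA)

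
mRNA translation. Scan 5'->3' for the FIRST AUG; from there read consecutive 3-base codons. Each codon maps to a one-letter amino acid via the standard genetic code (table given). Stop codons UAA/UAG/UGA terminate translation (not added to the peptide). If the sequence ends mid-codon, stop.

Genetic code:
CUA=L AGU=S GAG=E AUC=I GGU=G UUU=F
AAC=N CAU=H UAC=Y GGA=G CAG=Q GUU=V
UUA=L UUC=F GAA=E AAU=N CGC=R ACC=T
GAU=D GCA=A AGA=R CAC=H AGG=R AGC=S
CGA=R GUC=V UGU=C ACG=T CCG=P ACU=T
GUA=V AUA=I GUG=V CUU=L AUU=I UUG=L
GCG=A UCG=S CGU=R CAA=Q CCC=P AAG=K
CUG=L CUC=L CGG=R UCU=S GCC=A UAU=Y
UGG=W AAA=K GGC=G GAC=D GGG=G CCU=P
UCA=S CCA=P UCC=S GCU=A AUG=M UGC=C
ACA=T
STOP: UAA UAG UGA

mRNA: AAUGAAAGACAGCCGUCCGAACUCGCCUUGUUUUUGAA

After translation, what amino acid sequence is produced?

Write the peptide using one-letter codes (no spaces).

start AUG at pos 1
pos 1: AUG -> M; peptide=M
pos 4: AAA -> K; peptide=MK
pos 7: GAC -> D; peptide=MKD
pos 10: AGC -> S; peptide=MKDS
pos 13: CGU -> R; peptide=MKDSR
pos 16: CCG -> P; peptide=MKDSRP
pos 19: AAC -> N; peptide=MKDSRPN
pos 22: UCG -> S; peptide=MKDSRPNS
pos 25: CCU -> P; peptide=MKDSRPNSP
pos 28: UGU -> C; peptide=MKDSRPNSPC
pos 31: UUU -> F; peptide=MKDSRPNSPCF
pos 34: UGA -> STOP

Answer: MKDSRPNSPCF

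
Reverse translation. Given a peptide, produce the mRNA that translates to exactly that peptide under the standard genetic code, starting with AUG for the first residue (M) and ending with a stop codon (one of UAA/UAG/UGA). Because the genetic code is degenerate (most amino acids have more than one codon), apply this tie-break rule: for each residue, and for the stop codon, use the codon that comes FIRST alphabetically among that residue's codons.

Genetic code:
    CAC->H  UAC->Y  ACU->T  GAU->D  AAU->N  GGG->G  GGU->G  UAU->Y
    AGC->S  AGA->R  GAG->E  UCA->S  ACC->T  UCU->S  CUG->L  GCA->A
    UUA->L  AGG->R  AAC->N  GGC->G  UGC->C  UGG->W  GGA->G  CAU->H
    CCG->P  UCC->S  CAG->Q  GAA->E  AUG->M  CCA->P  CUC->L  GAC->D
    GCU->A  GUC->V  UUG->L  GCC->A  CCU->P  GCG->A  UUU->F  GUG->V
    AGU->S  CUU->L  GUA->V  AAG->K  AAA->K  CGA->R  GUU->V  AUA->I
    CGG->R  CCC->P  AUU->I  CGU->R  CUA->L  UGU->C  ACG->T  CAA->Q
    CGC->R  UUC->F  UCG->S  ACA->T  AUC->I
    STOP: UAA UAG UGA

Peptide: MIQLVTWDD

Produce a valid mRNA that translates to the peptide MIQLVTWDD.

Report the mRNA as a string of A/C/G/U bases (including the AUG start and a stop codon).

Answer: mRNA: AUGAUACAACUAGUAACAUGGGACGACUAA

Derivation:
residue 1: M -> AUG (start codon)
residue 2: I codons sorted = AUA,AUC,AUU -> pick first = AUA
residue 3: Q codons sorted = CAA,CAG -> pick first = CAA
residue 4: L codons sorted = CUA,CUC,CUG,CUU,UUA,UUG -> pick first = CUA
residue 5: V codons sorted = GUA,GUC,GUG,GUU -> pick first = GUA
residue 6: T codons sorted = ACA,ACC,ACG,ACU -> pick first = ACA
residue 7: W -> UGG (only codon)
residue 8: D codons sorted = GAC,GAU -> pick first = GAC
residue 9: D codons sorted = GAC,GAU -> pick first = GAC
terminator: stop codons sorted = UAA,UAG,UGA -> pick first = UAA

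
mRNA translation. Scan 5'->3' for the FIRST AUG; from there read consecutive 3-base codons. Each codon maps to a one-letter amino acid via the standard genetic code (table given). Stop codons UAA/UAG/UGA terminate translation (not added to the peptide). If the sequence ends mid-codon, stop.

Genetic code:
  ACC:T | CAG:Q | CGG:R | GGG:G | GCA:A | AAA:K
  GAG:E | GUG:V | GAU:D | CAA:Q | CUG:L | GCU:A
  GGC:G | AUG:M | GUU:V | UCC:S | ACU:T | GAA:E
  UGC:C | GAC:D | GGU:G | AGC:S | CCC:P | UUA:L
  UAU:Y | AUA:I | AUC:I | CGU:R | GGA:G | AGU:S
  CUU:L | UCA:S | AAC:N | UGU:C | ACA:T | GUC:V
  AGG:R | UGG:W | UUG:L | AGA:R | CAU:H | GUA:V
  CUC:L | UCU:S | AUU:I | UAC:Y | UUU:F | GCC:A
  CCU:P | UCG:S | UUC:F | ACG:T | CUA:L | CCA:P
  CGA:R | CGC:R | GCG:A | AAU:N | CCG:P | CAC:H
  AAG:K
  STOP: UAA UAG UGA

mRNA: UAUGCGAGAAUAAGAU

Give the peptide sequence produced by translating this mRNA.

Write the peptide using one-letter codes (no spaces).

start AUG at pos 1
pos 1: AUG -> M; peptide=M
pos 4: CGA -> R; peptide=MR
pos 7: GAA -> E; peptide=MRE
pos 10: UAA -> STOP

Answer: MRE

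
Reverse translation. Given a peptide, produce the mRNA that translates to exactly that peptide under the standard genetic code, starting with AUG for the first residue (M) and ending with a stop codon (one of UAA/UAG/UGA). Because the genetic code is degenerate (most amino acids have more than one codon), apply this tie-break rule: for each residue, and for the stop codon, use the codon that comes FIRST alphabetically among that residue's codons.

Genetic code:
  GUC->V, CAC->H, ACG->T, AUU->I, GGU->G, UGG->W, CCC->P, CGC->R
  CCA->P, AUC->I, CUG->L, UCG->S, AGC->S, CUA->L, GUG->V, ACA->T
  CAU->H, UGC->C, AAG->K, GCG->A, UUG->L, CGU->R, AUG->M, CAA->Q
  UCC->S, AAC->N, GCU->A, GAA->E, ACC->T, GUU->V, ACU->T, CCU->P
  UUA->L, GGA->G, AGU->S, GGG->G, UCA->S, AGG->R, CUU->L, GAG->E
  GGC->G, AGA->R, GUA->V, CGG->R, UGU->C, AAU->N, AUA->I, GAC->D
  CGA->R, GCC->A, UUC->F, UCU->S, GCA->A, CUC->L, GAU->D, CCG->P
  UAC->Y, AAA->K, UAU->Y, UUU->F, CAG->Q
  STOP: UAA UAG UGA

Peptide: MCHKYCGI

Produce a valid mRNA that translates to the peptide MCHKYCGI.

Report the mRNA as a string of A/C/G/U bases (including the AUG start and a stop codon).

Answer: mRNA: AUGUGCCACAAAUACUGCGGAAUAUAA

Derivation:
residue 1: M -> AUG (start codon)
residue 2: C codons sorted = UGC,UGU -> pick first = UGC
residue 3: H codons sorted = CAC,CAU -> pick first = CAC
residue 4: K codons sorted = AAA,AAG -> pick first = AAA
residue 5: Y codons sorted = UAC,UAU -> pick first = UAC
residue 6: C codons sorted = UGC,UGU -> pick first = UGC
residue 7: G codons sorted = GGA,GGC,GGG,GGU -> pick first = GGA
residue 8: I codons sorted = AUA,AUC,AUU -> pick first = AUA
terminator: stop codons sorted = UAA,UAG,UGA -> pick first = UAA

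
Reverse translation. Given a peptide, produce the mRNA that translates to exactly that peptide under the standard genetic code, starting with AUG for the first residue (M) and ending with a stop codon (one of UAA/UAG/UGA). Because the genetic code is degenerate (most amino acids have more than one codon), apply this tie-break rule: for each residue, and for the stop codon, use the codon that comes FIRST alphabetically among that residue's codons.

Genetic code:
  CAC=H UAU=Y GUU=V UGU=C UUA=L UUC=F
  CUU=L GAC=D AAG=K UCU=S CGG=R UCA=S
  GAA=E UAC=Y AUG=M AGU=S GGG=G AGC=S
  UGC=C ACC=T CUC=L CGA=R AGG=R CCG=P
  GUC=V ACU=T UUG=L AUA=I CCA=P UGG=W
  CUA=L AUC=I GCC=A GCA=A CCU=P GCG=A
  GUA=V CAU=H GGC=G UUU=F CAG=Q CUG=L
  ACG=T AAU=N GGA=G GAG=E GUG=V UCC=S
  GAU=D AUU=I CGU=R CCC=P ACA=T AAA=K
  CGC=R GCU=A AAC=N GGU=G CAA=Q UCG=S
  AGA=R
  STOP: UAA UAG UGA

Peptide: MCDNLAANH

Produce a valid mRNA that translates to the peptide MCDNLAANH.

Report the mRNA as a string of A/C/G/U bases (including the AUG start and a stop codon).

residue 1: M -> AUG (start codon)
residue 2: C codons sorted = UGC,UGU -> pick first = UGC
residue 3: D codons sorted = GAC,GAU -> pick first = GAC
residue 4: N codons sorted = AAC,AAU -> pick first = AAC
residue 5: L codons sorted = CUA,CUC,CUG,CUU,UUA,UUG -> pick first = CUA
residue 6: A codons sorted = GCA,GCC,GCG,GCU -> pick first = GCA
residue 7: A codons sorted = GCA,GCC,GCG,GCU -> pick first = GCA
residue 8: N codons sorted = AAC,AAU -> pick first = AAC
residue 9: H codons sorted = CAC,CAU -> pick first = CAC
terminator: stop codons sorted = UAA,UAG,UGA -> pick first = UAA

Answer: mRNA: AUGUGCGACAACCUAGCAGCAAACCACUAA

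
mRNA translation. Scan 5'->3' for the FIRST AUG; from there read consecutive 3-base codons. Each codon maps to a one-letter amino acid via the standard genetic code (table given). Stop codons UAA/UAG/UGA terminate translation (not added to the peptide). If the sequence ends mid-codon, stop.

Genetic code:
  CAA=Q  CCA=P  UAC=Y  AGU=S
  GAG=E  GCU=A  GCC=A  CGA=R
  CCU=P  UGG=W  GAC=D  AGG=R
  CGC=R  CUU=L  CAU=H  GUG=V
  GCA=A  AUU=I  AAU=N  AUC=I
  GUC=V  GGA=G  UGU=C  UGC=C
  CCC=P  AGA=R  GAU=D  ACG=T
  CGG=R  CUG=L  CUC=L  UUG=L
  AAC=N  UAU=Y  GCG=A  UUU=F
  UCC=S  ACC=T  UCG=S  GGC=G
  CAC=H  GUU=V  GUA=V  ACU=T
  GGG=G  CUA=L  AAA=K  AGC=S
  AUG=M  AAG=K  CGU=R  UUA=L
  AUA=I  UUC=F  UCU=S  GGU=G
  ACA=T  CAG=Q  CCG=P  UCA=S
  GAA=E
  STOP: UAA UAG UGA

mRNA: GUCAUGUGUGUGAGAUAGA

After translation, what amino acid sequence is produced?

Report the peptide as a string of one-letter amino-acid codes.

start AUG at pos 3
pos 3: AUG -> M; peptide=M
pos 6: UGU -> C; peptide=MC
pos 9: GUG -> V; peptide=MCV
pos 12: AGA -> R; peptide=MCVR
pos 15: UAG -> STOP

Answer: MCVR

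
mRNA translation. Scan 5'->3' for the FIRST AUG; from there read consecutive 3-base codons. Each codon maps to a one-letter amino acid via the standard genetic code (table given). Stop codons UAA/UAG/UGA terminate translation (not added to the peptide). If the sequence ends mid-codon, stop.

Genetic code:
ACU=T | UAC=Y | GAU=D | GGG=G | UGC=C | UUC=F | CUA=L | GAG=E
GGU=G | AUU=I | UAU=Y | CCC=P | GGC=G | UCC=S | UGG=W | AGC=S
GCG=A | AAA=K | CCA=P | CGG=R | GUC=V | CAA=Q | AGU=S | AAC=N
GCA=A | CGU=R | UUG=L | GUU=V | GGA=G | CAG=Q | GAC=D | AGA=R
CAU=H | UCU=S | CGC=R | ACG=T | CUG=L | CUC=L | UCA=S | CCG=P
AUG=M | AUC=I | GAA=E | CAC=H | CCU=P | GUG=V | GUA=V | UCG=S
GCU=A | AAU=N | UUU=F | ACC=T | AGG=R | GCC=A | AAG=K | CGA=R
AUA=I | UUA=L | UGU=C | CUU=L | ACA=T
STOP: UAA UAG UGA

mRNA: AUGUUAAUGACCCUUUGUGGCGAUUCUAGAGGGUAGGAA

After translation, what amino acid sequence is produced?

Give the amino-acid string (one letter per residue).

Answer: MLMTLCGDSRG

Derivation:
start AUG at pos 0
pos 0: AUG -> M; peptide=M
pos 3: UUA -> L; peptide=ML
pos 6: AUG -> M; peptide=MLM
pos 9: ACC -> T; peptide=MLMT
pos 12: CUU -> L; peptide=MLMTL
pos 15: UGU -> C; peptide=MLMTLC
pos 18: GGC -> G; peptide=MLMTLCG
pos 21: GAU -> D; peptide=MLMTLCGD
pos 24: UCU -> S; peptide=MLMTLCGDS
pos 27: AGA -> R; peptide=MLMTLCGDSR
pos 30: GGG -> G; peptide=MLMTLCGDSRG
pos 33: UAG -> STOP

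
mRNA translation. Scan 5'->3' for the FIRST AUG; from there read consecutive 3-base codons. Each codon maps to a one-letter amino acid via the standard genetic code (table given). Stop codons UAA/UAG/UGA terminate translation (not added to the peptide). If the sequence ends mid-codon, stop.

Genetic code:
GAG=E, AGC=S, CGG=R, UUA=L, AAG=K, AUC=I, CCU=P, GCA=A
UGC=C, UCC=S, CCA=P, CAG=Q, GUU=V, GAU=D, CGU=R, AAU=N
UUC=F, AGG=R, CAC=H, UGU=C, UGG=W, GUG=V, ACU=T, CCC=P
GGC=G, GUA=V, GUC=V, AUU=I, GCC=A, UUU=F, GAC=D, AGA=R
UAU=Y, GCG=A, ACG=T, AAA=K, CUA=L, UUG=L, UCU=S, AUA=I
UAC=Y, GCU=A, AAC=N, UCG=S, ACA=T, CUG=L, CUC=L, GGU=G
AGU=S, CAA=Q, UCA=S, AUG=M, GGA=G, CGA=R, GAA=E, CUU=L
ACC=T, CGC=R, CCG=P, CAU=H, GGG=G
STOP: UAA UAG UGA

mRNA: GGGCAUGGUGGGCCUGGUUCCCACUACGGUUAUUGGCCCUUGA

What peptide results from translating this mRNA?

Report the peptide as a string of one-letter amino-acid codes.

Answer: MVGLVPTTVIGP

Derivation:
start AUG at pos 4
pos 4: AUG -> M; peptide=M
pos 7: GUG -> V; peptide=MV
pos 10: GGC -> G; peptide=MVG
pos 13: CUG -> L; peptide=MVGL
pos 16: GUU -> V; peptide=MVGLV
pos 19: CCC -> P; peptide=MVGLVP
pos 22: ACU -> T; peptide=MVGLVPT
pos 25: ACG -> T; peptide=MVGLVPTT
pos 28: GUU -> V; peptide=MVGLVPTTV
pos 31: AUU -> I; peptide=MVGLVPTTVI
pos 34: GGC -> G; peptide=MVGLVPTTVIG
pos 37: CCU -> P; peptide=MVGLVPTTVIGP
pos 40: UGA -> STOP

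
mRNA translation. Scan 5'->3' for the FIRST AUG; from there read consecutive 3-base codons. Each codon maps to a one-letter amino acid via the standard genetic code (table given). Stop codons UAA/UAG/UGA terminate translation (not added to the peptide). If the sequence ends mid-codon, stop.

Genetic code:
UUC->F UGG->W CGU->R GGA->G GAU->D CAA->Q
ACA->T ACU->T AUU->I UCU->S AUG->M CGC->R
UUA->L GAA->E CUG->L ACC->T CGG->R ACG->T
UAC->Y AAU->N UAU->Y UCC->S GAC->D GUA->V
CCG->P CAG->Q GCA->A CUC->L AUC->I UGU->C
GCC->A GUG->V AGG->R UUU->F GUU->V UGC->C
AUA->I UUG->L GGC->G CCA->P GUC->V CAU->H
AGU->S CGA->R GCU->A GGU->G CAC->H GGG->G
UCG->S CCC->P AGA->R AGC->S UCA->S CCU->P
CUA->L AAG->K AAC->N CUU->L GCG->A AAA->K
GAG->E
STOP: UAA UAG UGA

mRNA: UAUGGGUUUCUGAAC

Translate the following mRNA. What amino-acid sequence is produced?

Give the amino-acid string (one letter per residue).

Answer: MGF

Derivation:
start AUG at pos 1
pos 1: AUG -> M; peptide=M
pos 4: GGU -> G; peptide=MG
pos 7: UUC -> F; peptide=MGF
pos 10: UGA -> STOP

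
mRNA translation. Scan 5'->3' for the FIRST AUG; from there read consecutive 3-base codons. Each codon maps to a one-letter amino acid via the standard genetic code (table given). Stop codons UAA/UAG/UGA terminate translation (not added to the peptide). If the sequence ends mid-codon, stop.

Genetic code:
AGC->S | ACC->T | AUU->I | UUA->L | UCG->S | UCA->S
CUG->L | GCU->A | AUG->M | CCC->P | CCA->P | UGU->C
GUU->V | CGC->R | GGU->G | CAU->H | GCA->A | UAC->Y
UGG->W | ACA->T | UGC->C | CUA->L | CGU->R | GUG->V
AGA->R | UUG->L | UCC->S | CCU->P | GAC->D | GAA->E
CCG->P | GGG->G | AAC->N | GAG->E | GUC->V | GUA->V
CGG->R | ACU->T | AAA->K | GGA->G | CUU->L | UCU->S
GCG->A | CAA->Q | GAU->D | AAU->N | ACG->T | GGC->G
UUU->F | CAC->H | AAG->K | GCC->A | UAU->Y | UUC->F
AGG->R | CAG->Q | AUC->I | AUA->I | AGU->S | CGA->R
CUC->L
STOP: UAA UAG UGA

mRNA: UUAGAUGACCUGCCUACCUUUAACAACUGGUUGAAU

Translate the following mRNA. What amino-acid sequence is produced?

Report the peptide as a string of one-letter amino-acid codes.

start AUG at pos 4
pos 4: AUG -> M; peptide=M
pos 7: ACC -> T; peptide=MT
pos 10: UGC -> C; peptide=MTC
pos 13: CUA -> L; peptide=MTCL
pos 16: CCU -> P; peptide=MTCLP
pos 19: UUA -> L; peptide=MTCLPL
pos 22: ACA -> T; peptide=MTCLPLT
pos 25: ACU -> T; peptide=MTCLPLTT
pos 28: GGU -> G; peptide=MTCLPLTTG
pos 31: UGA -> STOP

Answer: MTCLPLTTG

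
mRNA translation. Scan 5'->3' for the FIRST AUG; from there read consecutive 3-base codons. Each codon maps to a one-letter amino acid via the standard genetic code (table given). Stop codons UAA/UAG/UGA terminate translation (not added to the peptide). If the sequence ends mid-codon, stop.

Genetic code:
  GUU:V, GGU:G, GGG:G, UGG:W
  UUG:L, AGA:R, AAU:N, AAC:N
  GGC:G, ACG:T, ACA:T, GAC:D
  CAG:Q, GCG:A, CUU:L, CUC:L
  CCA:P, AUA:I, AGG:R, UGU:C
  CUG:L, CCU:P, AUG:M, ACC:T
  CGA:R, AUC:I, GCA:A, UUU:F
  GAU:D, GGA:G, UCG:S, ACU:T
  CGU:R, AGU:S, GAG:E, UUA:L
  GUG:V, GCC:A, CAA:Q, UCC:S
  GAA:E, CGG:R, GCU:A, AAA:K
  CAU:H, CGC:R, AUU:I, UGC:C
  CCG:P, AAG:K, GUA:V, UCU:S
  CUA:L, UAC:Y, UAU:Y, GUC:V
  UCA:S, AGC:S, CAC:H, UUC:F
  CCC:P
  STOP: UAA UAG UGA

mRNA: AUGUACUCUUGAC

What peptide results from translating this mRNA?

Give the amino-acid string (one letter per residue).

Answer: MYS

Derivation:
start AUG at pos 0
pos 0: AUG -> M; peptide=M
pos 3: UAC -> Y; peptide=MY
pos 6: UCU -> S; peptide=MYS
pos 9: UGA -> STOP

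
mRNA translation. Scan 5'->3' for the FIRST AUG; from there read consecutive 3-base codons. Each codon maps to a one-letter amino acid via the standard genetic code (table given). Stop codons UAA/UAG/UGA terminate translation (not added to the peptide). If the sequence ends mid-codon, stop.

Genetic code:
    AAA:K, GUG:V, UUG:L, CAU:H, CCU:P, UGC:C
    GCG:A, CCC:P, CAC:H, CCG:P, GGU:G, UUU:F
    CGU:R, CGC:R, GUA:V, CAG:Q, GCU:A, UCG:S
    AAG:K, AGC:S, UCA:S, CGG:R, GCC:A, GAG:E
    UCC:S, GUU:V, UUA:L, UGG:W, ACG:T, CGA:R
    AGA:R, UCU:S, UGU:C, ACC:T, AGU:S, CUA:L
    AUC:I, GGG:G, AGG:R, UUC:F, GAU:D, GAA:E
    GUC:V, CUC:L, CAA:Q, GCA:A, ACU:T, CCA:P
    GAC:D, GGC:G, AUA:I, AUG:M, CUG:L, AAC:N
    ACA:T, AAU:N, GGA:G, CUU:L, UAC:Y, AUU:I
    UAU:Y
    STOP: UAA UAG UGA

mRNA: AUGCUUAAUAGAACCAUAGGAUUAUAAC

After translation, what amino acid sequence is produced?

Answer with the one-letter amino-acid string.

Answer: MLNRTIGL

Derivation:
start AUG at pos 0
pos 0: AUG -> M; peptide=M
pos 3: CUU -> L; peptide=ML
pos 6: AAU -> N; peptide=MLN
pos 9: AGA -> R; peptide=MLNR
pos 12: ACC -> T; peptide=MLNRT
pos 15: AUA -> I; peptide=MLNRTI
pos 18: GGA -> G; peptide=MLNRTIG
pos 21: UUA -> L; peptide=MLNRTIGL
pos 24: UAA -> STOP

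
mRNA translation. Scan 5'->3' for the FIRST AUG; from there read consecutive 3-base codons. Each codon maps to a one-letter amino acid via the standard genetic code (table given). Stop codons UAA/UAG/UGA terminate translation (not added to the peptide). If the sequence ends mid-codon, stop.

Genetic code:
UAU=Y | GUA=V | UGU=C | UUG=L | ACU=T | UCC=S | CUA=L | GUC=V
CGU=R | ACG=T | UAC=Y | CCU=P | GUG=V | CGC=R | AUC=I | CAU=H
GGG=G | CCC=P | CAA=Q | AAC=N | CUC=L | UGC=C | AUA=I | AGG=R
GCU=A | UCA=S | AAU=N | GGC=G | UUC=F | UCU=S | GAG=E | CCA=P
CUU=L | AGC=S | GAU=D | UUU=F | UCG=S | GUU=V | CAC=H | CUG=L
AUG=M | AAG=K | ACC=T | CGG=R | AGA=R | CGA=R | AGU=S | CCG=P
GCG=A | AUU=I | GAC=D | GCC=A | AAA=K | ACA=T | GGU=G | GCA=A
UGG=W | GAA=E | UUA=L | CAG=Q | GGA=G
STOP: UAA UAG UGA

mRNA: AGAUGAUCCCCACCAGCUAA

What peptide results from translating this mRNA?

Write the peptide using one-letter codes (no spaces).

Answer: MIPTS

Derivation:
start AUG at pos 2
pos 2: AUG -> M; peptide=M
pos 5: AUC -> I; peptide=MI
pos 8: CCC -> P; peptide=MIP
pos 11: ACC -> T; peptide=MIPT
pos 14: AGC -> S; peptide=MIPTS
pos 17: UAA -> STOP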